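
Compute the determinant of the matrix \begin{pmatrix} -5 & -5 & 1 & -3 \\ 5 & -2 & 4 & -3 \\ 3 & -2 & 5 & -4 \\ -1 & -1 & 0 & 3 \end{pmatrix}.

Expand along row 4 (it has 1 zero):
  − (-1) · M_41   where M_41 = det([-5 1 -3; -2 4 -3; -2 5 -4]) = 9
  + (-1) · M_42   where M_42 = det([-5 1 -3; 5 4 -3; 3 5 -4]) = -23
  + (3) · M_44   where M_44 = det([-5 -5 1; 5 -2 4; 3 -2 5]) = 71
det = (-1)·(-1)·(9) + (+1)·(-1)·(-23) + (+1)·(3)·(71) = 245

The determinant is 245.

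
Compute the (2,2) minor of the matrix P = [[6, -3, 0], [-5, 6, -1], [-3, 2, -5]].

Delete row 2 and column 2; the remaining 2×2 submatrix is [6 0; -3 -5].
Its determinant is 6·(-5) − 0·(-3) = -30.

The minor is -30.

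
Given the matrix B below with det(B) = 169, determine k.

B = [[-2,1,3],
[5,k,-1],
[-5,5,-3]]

k = 4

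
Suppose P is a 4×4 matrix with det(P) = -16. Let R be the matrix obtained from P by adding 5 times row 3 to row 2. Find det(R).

The determinant is -16.

Adding a multiple of one row to another leaves the determinant unchanged.
det(R) = (1)·(-16) = -16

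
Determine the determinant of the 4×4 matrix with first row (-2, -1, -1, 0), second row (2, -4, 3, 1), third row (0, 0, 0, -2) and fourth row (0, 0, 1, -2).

The matrix is block upper-triangular with a 2×2 block and a 2×2 block on the diagonal, so its determinant equals the product of the determinants of the diagonal blocks.
det of the 2×2 block = 10
det of the 2×2 block = 2
det = (10)·(2) = 20

20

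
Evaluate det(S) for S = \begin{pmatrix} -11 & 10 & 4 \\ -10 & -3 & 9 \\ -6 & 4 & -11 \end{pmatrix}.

-1839

Expand along row 1:
  + (-11) · |-3 9; 4 -11| = (-11)·(33 − 36) = 33
  − 10 · |-10 9; -6 -11| = −10·(110 − (-54)) = -1640
  + 4 · |-10 -3; -6 4| = 4·(-40 − 18) = -232
Sum: (33) + (-1640) + (-232) = -1839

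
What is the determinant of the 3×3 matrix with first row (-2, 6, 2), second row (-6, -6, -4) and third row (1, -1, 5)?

248

Expand along row 1:
  + (-2) · |-6 -4; -1 5| = (-2)·(-30 − 4) = 68
  − 6 · |-6 -4; 1 5| = −6·(-30 − (-4)) = 156
  + 2 · |-6 -6; 1 -1| = 2·(6 − (-6)) = 24
Sum: (68) + (156) + (24) = 248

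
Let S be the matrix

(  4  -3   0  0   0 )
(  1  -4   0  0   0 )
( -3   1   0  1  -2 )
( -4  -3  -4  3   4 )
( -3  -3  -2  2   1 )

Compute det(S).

S is block lower-triangular with a 2×2 block and a 3×3 block on the diagonal, so its determinant equals the product of the determinants of the diagonal blocks.
det of the 2×2 block = -13
det of the 3×3 block = 0
det = (-13)·(0) = 0

0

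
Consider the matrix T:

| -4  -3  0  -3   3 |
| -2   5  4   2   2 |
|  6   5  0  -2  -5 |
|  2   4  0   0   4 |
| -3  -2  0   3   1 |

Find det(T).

-792

Expand along column 3 (it has 4 zeros):
  − (4) · M_23   where M_23 = det([-4 -3 -3 3; 6 5 -2 -5; 2 4 0 4; -3 -2 3 1]) = 198
det = (-1)·(4)·(198) = -792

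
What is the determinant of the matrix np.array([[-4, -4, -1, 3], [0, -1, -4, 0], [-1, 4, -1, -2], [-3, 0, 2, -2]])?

The determinant is 251.

Expand along row 2 (it has 2 zeros):
  + (-1) · M_22   where M_22 = det([-4 -1 3; -1 -1 -2; -3 2 -2]) = -43
  − (-4) · M_23   where M_23 = det([-4 -4 3; -1 4 -2; -3 0 -2]) = 52
det = (+1)·(-1)·(-43) + (-1)·(-4)·(52) = 251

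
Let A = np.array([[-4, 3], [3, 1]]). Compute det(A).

-13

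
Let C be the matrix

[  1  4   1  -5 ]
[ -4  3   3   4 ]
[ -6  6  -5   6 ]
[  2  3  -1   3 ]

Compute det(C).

The determinant is -1651.

Expand along row 1:
  + (1) · M_11   where M_11 = det([3 3 4; 6 -5 6; 3 -1 3]) = 9
  − (4) · M_12   where M_12 = det([-4 3 4; -6 -5 6; 2 -1 3]) = 190
  + (1) · M_13   where M_13 = det([-4 3 4; -6 6 6; 2 3 3]) = -30
  − (-5) · M_14   where M_14 = det([-4 3 3; -6 6 -5; 2 3 -1]) = -174
det = (+1)·(1)·(9) + (-1)·(4)·(190) + (+1)·(1)·(-30) + (-1)·(-5)·(-174) = -1651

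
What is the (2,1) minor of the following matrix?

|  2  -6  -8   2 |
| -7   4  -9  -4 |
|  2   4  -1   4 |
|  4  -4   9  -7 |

The minor is 142.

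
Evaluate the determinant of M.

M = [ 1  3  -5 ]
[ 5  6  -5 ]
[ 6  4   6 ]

Expand along row 1:
  + 1 · |6 -5; 4 6| = 1·(36 − (-20)) = 56
  − 3 · |5 -5; 6 6| = −3·(30 − (-30)) = -180
  + (-5) · |5 6; 6 4| = (-5)·(20 − 36) = 80
Sum: (56) + (-180) + (80) = -44

The determinant is -44.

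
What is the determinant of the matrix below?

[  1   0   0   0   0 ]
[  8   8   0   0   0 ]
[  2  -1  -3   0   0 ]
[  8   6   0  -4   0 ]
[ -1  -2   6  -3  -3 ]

The matrix is lower triangular, so the determinant is the product of the diagonal entries:
det = (1) · (8) · (-3) · (-4) · (-3) = -288

-288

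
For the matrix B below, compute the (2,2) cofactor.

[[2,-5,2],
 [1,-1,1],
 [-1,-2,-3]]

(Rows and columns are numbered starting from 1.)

The cofactor is -4.

Delete row 2 and column 2; the remaining 2×2 submatrix is [2 2; -1 -3].
Its determinant is 2·(-3) − 2·(-1) = -4.
The cofactor carries sign (−1)^(2+2) = +1, so C_{2,2} = +(-4) = -4.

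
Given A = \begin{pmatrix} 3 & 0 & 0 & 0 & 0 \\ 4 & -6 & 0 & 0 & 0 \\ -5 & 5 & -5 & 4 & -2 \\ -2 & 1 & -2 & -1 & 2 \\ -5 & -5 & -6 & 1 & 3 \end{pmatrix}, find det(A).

The determinant is -306.

A is block lower-triangular with a 2×2 block and a 3×3 block on the diagonal, so its determinant equals the product of the determinants of the diagonal blocks.
det of the 2×2 block = -18
det of the 3×3 block = 17
det = (-18)·(17) = -306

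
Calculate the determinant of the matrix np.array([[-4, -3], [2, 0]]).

6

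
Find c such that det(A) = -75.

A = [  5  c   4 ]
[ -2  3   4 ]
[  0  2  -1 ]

2

Expanding along the column containing c, det(A) is linear in c: det(A) = (-2)·c + (-71).
Set (-2)·c + (-71) = -75  ⇒  (-2)·c = -4  ⇒  c = 2.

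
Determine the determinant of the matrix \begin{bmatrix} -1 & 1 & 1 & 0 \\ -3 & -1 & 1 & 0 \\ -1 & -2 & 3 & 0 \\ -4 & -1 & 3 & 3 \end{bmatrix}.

Expand along column 4 (it has 3 zeros):
  + (3) · M_44   where M_44 = det([-1 1 1; -3 -1 1; -1 -2 3]) = 14
det = (+1)·(3)·(14) = 42

42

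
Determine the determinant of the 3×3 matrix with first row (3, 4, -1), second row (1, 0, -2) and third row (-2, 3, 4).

The determinant is 15.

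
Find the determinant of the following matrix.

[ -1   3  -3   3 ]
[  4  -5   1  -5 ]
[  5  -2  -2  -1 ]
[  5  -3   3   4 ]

Expand along row 1:
  + (-1) · M_11   where M_11 = det([-5 1 -5; -2 -2 -1; -3 3 4]) = 96
  − (3) · M_12   where M_12 = det([4 1 -5; 5 -2 -1; 5 3 4]) = -170
  + (-3) · M_13   where M_13 = det([4 -5 -5; 5 -2 -1; 5 -3 4]) = 106
  − (3) · M_14   where M_14 = det([4 -5 1; 5 -2 -2; 5 -3 3]) = 72
det = (+1)·(-1)·(96) + (-1)·(3)·(-170) + (+1)·(-3)·(106) + (-1)·(3)·(72) = -120

The determinant is -120.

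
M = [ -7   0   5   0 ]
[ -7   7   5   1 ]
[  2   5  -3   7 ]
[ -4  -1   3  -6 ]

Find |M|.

The determinant is -407.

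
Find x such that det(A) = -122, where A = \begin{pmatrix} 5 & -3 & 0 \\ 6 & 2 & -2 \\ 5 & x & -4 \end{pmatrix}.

Expanding along the row containing x, det(A) is linear in x: det(A) = (10)·x + (-82).
Set (10)·x + (-82) = -122  ⇒  (10)·x = -40  ⇒  x = -4.

x = -4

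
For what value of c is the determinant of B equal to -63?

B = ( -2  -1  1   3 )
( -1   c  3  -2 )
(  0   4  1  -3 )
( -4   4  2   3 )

c = -9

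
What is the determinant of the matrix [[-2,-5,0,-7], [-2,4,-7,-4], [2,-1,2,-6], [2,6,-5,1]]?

532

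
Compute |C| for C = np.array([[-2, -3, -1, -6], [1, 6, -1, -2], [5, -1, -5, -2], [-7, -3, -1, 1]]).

Expand along row 1:
  + (-2) · M_11   where M_11 = det([6 -1 -2; -1 -5 -2; -3 -1 1]) = -21
  − (-3) · M_12   where M_12 = det([1 -1 -2; 5 -5 -2; -7 -1 1]) = 64
  + (-1) · M_13   where M_13 = det([1 6 -2; 5 -1 -2; -7 -3 1]) = 91
  − (-6) · M_14   where M_14 = det([1 6 -1; 5 -1 -5; -7 -3 -1]) = 248
det = (+1)·(-2)·(-21) + (-1)·(-3)·(64) + (+1)·(-1)·(91) + (-1)·(-6)·(248) = 1631

|C| = 1631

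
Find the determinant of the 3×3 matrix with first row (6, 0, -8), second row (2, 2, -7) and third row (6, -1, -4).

Expand along row 1:
  + 6 · |2 -7; -1 -4| = 6·(-8 − 7) = -90
  + (-8) · |2 2; 6 -1| = (-8)·(-2 − 12) = 112
Sum: (-90) + (112) = 22

22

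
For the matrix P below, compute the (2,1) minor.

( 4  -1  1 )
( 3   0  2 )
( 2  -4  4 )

Delete row 2 and column 1; the remaining 2×2 submatrix is [-1 1; -4 4].
Its determinant is (-1)·4 − 1·(-4) = 0.

0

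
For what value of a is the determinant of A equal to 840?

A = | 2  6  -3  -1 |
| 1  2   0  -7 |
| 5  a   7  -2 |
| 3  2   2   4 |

a = -8

Expanding along the column containing a, det(A) is linear in a: det(A) = (-101)·a + (32).
Set (-101)·a + (32) = 840  ⇒  (-101)·a = 808  ⇒  a = -8.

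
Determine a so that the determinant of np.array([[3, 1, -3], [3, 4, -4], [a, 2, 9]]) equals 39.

a = -6

Expanding along the row containing a, det(M) is linear in a: det(M) = (8)·a + (87).
Set (8)·a + (87) = 39  ⇒  (8)·a = -48  ⇒  a = -6.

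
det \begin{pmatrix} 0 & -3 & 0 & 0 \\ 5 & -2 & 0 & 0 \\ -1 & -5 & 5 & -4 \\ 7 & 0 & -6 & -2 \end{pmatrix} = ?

-510

The matrix is block lower-triangular with a 2×2 block and a 2×2 block on the diagonal, so its determinant equals the product of the determinants of the diagonal blocks.
det of the 2×2 block = 15
det of the 2×2 block = -34
det = (15)·(-34) = -510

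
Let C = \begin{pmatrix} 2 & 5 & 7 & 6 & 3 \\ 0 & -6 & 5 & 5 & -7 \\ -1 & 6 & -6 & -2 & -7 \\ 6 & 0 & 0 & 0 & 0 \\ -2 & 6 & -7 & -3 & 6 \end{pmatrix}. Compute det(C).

Expand along row 4 (it has 4 zeros):
  − (6) · M_41   where M_41 = det([5 7 6 3; -6 5 5 -7; 6 -6 -2 -7; 6 -7 -3 6]) = 3254
det = (-1)·(6)·(3254) = -19524

-19524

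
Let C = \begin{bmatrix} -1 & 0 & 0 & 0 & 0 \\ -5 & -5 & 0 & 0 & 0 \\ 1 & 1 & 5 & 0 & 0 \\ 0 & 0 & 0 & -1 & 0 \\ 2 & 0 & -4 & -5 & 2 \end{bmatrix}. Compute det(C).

The determinant is -50.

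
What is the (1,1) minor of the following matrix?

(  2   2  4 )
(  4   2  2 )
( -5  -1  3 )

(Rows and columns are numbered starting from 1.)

8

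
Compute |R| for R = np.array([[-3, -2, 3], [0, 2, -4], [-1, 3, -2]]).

-26

Expand along column 1:
  + (-3) · |2 -4; 3 -2| = (-3)·(-4 − (-12)) = -24
  + (-1) · |-2 3; 2 -4| = (-1)·(8 − 6) = -2
Sum: (-24) + (-2) = -26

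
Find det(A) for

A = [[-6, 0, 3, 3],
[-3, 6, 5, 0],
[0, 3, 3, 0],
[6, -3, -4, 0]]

The determinant is -81.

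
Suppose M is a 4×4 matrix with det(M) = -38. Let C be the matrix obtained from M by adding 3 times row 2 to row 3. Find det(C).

det(C) = -38

Adding a multiple of one row to another leaves the determinant unchanged.
det(C) = (1)·(-38) = -38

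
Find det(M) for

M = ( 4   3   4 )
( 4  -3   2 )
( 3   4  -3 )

The determinant is 158.

Expand along row 1:
  + 4 · |-3 2; 4 -3| = 4·(9 − 8) = 4
  − 3 · |4 2; 3 -3| = −3·(-12 − 6) = 54
  + 4 · |4 -3; 3 4| = 4·(16 − (-9)) = 100
Sum: (4) + (54) + (100) = 158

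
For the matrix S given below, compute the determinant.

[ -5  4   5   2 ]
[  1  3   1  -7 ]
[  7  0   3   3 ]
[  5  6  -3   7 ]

-4496

Expand along row 3 (it has 1 zero):
  + (7) · M_31   where M_31 = det([4 5 2; 3 1 -7; 6 -3 7]) = -401
  + (3) · M_33   where M_33 = det([-5 4 2; 1 3 -7; 5 6 7]) = -501
  − (3) · M_34   where M_34 = det([-5 4 5; 1 3 1; 5 6 -3]) = 62
det = (+1)·(7)·(-401) + (+1)·(3)·(-501) + (-1)·(3)·(62) = -4496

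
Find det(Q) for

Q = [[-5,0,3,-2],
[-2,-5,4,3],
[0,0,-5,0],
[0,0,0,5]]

Q is block upper-triangular with a 2×2 block and a 2×2 block on the diagonal, so its determinant equals the product of the determinants of the diagonal blocks.
det of the 2×2 block = 25
det of the 2×2 block = -25
det = (25)·(-25) = -625

det(Q) = -625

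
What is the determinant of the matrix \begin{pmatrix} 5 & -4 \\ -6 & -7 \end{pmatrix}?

-59

det = 5·(-7) − (-4)·(-6) = -35 − 24 = -59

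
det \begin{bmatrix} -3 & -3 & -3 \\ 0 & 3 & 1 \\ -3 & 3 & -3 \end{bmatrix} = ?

Expand along row 2:
  + 3 · |-3 -3; -3 -3| = 3·(9 − 9) = 0
  − 1 · |-3 -3; -3 3| = −1·(-9 − 9) = 18
Sum: (0) + (18) = 18

The determinant is 18.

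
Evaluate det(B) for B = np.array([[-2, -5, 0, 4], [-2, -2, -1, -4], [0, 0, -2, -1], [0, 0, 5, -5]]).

B is block upper-triangular with a 2×2 block and a 2×2 block on the diagonal, so its determinant equals the product of the determinants of the diagonal blocks.
det of the 2×2 block = -6
det of the 2×2 block = 15
det = (-6)·(15) = -90

-90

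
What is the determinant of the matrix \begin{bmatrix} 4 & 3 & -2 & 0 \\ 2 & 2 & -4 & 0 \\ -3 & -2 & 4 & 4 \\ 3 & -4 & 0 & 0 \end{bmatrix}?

288

Expand along column 4 (it has 3 zeros):
  − (4) · M_34   where M_34 = det([4 3 -2; 2 2 -4; 3 -4 0]) = -72
det = (-1)·(4)·(-72) = 288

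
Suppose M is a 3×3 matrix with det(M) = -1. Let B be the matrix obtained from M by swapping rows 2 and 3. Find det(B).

1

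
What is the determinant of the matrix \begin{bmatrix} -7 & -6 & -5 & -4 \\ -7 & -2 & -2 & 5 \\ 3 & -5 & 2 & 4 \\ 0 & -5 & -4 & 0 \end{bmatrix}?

Expand along row 4 (it has 2 zeros):
  + (-5) · M_42   where M_42 = det([-7 -5 -4; -7 -2 5; 3 2 4]) = -57
  − (-4) · M_43   where M_43 = det([-7 -6 -4; -7 -2 5; 3 -5 4]) = -541
det = (+1)·(-5)·(-57) + (-1)·(-4)·(-541) = -1879

-1879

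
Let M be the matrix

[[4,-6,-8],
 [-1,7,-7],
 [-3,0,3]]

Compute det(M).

-228

Expand along column 2:
  − (-6) · |-1 -7; -3 3| = −(-6)·(-3 − 21) = -144
  + 7 · |4 -8; -3 3| = 7·(12 − 24) = -84
Sum: (-144) + (-84) = -228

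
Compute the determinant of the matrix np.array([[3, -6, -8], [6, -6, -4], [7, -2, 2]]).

Expand along row 1:
  + 3 · |-6 -4; -2 2| = 3·(-12 − 8) = -60
  − (-6) · |6 -4; 7 2| = −(-6)·(12 − (-28)) = 240
  + (-8) · |6 -6; 7 -2| = (-8)·(-12 − (-42)) = -240
Sum: (-60) + (240) + (-240) = -60

-60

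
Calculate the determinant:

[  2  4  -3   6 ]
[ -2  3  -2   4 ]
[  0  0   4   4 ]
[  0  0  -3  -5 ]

The matrix is block upper-triangular with a 2×2 block and a 2×2 block on the diagonal, so its determinant equals the product of the determinants of the diagonal blocks.
det of the 2×2 block = 14
det of the 2×2 block = -8
det = (14)·(-8) = -112

-112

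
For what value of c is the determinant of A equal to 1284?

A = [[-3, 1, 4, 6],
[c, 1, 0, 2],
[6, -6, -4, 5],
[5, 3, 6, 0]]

c = 3

Expanding along the row containing c, det(A) is linear in c: det(A) = (114)·c + (942).
Set (114)·c + (942) = 1284  ⇒  (114)·c = 342  ⇒  c = 3.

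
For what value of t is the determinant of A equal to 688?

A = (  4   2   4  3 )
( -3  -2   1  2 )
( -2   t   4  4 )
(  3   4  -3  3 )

Expanding along the column containing t, det(A) is linear in t: det(A) = (-114)·t + (-224).
Set (-114)·t + (-224) = 688  ⇒  (-114)·t = 912  ⇒  t = -8.

-8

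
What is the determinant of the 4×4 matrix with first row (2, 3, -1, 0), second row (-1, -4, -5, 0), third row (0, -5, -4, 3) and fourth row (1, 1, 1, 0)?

Expand along column 4 (it has 3 zeros):
  − (3) · M_34   where M_34 = det([2 3 -1; -1 -4 -5; 1 1 1]) = -13
det = (-1)·(3)·(-13) = 39

39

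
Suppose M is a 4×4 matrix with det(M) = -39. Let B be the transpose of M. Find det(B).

det(Mᵀ) = det(M).
det(B) = (1)·(-39) = -39

|B| = -39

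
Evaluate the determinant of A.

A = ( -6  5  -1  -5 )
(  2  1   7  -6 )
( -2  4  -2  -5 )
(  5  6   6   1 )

det(A) = 2034

Expand along row 1:
  + (-6) · M_11   where M_11 = det([1 7 -6; 4 -2 -5; 6 6 1]) = -426
  − (5) · M_12   where M_12 = det([2 7 -6; -2 -2 -5; 5 6 1]) = -93
  + (-1) · M_13   where M_13 = det([2 1 -6; -2 4 -5; 5 6 1]) = 237
  − (-5) · M_14   where M_14 = det([2 1 7; -2 4 -2; 5 6 6]) = -150
det = (+1)·(-6)·(-426) + (-1)·(5)·(-93) + (+1)·(-1)·(237) + (-1)·(-5)·(-150) = 2034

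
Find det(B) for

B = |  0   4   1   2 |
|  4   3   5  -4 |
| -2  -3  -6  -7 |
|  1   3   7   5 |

Expand along row 1 (it has 1 zero):
  − (4) · M_12   where M_12 = det([4 5 -4; -2 -6 -7; 1 7 5]) = 123
  + (1) · M_13   where M_13 = det([4 3 -4; -2 -3 -7; 1 3 5]) = 45
  − (2) · M_14   where M_14 = det([4 3 5; -2 -3 -6; 1 3 7]) = -3
det = (-1)·(4)·(123) + (+1)·(1)·(45) + (-1)·(2)·(-3) = -441

det(B) = -441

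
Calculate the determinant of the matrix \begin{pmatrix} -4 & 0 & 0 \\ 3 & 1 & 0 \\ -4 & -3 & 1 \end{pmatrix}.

-4

The matrix is lower triangular, so the determinant is the product of the diagonal entries:
det = (-4) · (1) · (1) = -4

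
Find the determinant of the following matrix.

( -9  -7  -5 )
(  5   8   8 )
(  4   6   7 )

The determinant is -41.

Expand along row 1:
  + (-9) · |8 8; 6 7| = (-9)·(56 − 48) = -72
  − (-7) · |5 8; 4 7| = −(-7)·(35 − 32) = 21
  + (-5) · |5 8; 4 6| = (-5)·(30 − 32) = 10
Sum: (-72) + (21) + (10) = -41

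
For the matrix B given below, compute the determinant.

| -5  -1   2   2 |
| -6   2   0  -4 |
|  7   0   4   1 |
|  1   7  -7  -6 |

det(B) = -760

Expand along row 2 (it has 1 zero):
  − (-6) · M_21   where M_21 = det([-1 2 2; 0 4 1; 7 -7 -6]) = -25
  + (2) · M_22   where M_22 = det([-5 2 2; 7 4 1; 1 -7 -6]) = 65
  + (-4) · M_24   where M_24 = det([-5 -1 2; 7 0 4; 1 7 -7]) = 185
det = (-1)·(-6)·(-25) + (+1)·(2)·(65) + (+1)·(-4)·(185) = -760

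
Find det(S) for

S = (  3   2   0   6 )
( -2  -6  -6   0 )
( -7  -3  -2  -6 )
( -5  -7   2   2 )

Expand along row 1 (it has 1 zero):
  + (3) · M_11   where M_11 = det([-6 -6 0; -3 -2 -6; -7 2 2]) = -336
  − (2) · M_12   where M_12 = det([-2 -6 0; -7 -2 -6; -5 2 2]) = -280
  − (6) · M_14   where M_14 = det([-2 -6 -6; -7 -3 -2; -5 -7 2]) = -308
det = (+1)·(3)·(-336) + (-1)·(2)·(-280) + (-1)·(6)·(-308) = 1400

det(S) = 1400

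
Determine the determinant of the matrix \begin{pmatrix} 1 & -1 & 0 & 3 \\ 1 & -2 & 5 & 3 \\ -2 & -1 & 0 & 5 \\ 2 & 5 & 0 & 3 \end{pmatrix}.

Expand along column 3 (it has 3 zeros):
  − (5) · M_23   where M_23 = det([1 -1 3; -2 -1 5; 2 5 3]) = -68
det = (-1)·(5)·(-68) = 340

340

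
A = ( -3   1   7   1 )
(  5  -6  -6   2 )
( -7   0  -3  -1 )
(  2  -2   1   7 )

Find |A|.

Expand along row 3 (it has 1 zero):
  + (-7) · M_31   where M_31 = det([1 7 1; -6 -6 2; -2 1 7]) = 204
  + (-3) · M_33   where M_33 = det([-3 1 1; 5 -6 2; 2 -2 7]) = 85
  − (-1) · M_34   where M_34 = det([-3 1 7; 5 -6 -6; 2 -2 1]) = 51
det = (+1)·(-7)·(204) + (+1)·(-3)·(85) + (-1)·(-1)·(51) = -1632

The determinant is -1632.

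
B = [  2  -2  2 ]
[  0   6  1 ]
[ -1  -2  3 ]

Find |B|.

det(B) = 54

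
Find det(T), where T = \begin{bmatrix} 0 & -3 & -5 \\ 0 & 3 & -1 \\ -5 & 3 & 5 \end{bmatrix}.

Expand along column 1:
  + (-5) · |-3 -5; 3 -1| = (-5)·(3 − (-15)) = -90

|T| = -90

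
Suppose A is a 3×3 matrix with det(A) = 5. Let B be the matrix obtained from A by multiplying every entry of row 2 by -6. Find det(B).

det(B) = -30

Scaling one row by -6 multiplies the determinant by -6.
det(B) = (-6)·(5) = -30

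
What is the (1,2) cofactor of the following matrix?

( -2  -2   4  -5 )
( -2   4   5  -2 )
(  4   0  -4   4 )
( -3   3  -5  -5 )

The cofactor is -24.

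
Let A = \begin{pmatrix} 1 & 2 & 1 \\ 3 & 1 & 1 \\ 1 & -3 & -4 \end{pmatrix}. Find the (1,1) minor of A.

Delete row 1 and column 1; the remaining 2×2 submatrix is [1 1; -3 -4].
Its determinant is 1·(-4) − 1·(-3) = -1.

-1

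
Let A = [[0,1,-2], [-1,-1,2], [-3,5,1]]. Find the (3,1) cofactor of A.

The cofactor is 0.

Delete row 3 and column 1; the remaining 2×2 submatrix is [1 -2; -1 2].
Its determinant is 1·2 − (-2)·(-1) = 0.
The cofactor carries sign (−1)^(3+1) = +1, so C_{3,1} = +(0) = 0.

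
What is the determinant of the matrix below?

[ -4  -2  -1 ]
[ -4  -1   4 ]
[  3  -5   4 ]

Expand along row 1:
  + (-4) · |-1 4; -5 4| = (-4)·(-4 − (-20)) = -64
  − (-2) · |-4 4; 3 4| = −(-2)·(-16 − 12) = -56
  + (-1) · |-4 -1; 3 -5| = (-1)·(20 − (-3)) = -23
Sum: (-64) + (-56) + (-23) = -143

-143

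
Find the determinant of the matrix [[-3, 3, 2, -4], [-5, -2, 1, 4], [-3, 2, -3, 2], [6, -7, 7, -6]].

Expand along row 1:
  + (-3) · M_11   where M_11 = det([-2 1 4; 2 -3 2; -7 7 -6]) = -38
  − (3) · M_12   where M_12 = det([-5 1 4; -3 -3 2; 6 7 -6]) = -38
  + (2) · M_13   where M_13 = det([-5 -2 4; -3 2 2; 6 -7 -6]) = 38
  − (-4) · M_14   where M_14 = det([-5 -2 1; -3 2 -3; 6 -7 7]) = 38
det = (+1)·(-3)·(-38) + (-1)·(3)·(-38) + (+1)·(2)·(38) + (-1)·(-4)·(38) = 456

456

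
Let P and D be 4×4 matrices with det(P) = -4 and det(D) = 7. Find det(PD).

-28

det(PD) = det(P)·det(D) = (-4)·(7) = -28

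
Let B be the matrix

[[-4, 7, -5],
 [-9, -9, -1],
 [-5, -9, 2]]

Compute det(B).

det(B) = 89

Expand along column 1:
  + (-4) · |-9 -1; -9 2| = (-4)·(-18 − 9) = 108
  − (-9) · |7 -5; -9 2| = −(-9)·(14 − 45) = -279
  + (-5) · |7 -5; -9 -1| = (-5)·(-7 − 45) = 260
Sum: (108) + (-279) + (260) = 89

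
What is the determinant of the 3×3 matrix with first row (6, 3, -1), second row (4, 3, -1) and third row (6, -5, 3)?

The determinant is 8.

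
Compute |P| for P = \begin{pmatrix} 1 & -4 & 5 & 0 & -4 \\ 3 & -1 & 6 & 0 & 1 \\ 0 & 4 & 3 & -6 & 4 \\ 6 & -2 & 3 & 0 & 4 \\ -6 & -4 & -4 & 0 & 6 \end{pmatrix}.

|P| = -9372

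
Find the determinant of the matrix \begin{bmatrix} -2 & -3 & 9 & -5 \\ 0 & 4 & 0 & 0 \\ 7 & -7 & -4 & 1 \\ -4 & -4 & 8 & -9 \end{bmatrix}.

Expand along row 2 (it has 3 zeros):
  + (4) · M_22   where M_22 = det([-2 9 -5; 7 -4 1; -4 8 -9]) = 275
det = (+1)·(4)·(275) = 1100

1100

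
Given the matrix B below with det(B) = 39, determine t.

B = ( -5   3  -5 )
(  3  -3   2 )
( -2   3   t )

Expanding along the column containing t, det(B) is linear in t: det(B) = (6)·t + (3).
Set (6)·t + (3) = 39  ⇒  (6)·t = 36  ⇒  t = 6.

t = 6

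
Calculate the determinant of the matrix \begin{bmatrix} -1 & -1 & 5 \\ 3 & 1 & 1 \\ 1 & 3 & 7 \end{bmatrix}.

56

Expand along column 1:
  + (-1) · |1 1; 3 7| = (-1)·(7 − 3) = -4
  − 3 · |-1 5; 3 7| = −3·(-7 − 15) = 66
  + 1 · |-1 5; 1 1| = 1·(-1 − 5) = -6
Sum: (-4) + (66) + (-6) = 56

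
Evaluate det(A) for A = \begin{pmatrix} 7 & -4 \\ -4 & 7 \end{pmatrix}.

det(A) = 33

det(A) = 7·7 − (-4)·(-4) = 49 − 16 = 33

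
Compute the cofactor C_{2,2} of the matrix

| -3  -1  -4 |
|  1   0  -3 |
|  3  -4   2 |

Delete row 2 and column 2; the remaining 2×2 submatrix is [-3 -4; 3 2].
Its determinant is (-3)·2 − (-4)·3 = 6.
The cofactor carries sign (−1)^(2+2) = +1, so C_{2,2} = +(6) = 6.

6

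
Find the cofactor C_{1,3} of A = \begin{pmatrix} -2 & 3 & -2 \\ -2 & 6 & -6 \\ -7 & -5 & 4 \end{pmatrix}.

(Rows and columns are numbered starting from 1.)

Delete row 1 and column 3; the remaining 2×2 submatrix is [-2 6; -7 -5].
Its determinant is (-2)·(-5) − 6·(-7) = 52.
The cofactor carries sign (−1)^(1+3) = +1, so C_{1,3} = +(52) = 52.

The cofactor is 52.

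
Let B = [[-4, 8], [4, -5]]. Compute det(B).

det(B) = (-4)·(-5) − 8·4 = 20 − 32 = -12

|B| = -12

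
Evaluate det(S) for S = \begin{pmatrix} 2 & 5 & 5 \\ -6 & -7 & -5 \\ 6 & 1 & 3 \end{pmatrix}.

Expand along row 1:
  + 2 · |-7 -5; 1 3| = 2·(-21 − (-5)) = -32
  − 5 · |-6 -5; 6 3| = −5·(-18 − (-30)) = -60
  + 5 · |-6 -7; 6 1| = 5·(-6 − (-42)) = 180
Sum: (-32) + (-60) + (180) = 88

88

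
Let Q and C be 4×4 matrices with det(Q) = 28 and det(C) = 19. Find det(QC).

det(QC) = det(Q)·det(C) = (28)·(19) = 532

The determinant is 532.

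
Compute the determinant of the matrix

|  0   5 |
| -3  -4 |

The determinant is 15.

det = 0·(-4) − 5·(-3) = 0 − (-15) = 15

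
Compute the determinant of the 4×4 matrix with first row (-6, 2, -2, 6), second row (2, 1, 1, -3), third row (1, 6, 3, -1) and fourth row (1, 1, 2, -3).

70

Expand along row 1:
  + (-6) · M_11   where M_11 = det([1 1 -3; 6 3 -1; 1 2 -3]) = -17
  − (2) · M_12   where M_12 = det([2 1 -3; 1 3 -1; 1 2 -3]) = -9
  + (-2) · M_13   where M_13 = det([2 1 -3; 1 6 -1; 1 1 -3]) = -17
  − (6) · M_14   where M_14 = det([2 1 1; 1 6 3; 1 1 2]) = 14
det = (+1)·(-6)·(-17) + (-1)·(2)·(-9) + (+1)·(-2)·(-17) + (-1)·(6)·(14) = 70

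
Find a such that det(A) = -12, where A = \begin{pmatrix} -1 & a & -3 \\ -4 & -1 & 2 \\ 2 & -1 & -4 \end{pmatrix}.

-1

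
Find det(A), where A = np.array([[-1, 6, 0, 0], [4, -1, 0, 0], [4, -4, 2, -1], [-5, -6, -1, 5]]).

The determinant is -207.

A is block lower-triangular with a 2×2 block and a 2×2 block on the diagonal, so its determinant equals the product of the determinants of the diagonal blocks.
det of the 2×2 block = -23
det of the 2×2 block = 9
det = (-23)·(9) = -207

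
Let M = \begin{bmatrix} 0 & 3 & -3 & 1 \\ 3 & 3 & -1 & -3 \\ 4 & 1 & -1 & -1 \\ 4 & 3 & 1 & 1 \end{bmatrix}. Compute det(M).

176

Expand along row 1 (it has 1 zero):
  − (3) · M_12   where M_12 = det([3 -1 -3; 4 -1 -1; 4 1 1]) = -16
  + (-3) · M_13   where M_13 = det([3 3 -3; 4 1 -1; 4 3 1]) = -36
  − (1) · M_14   where M_14 = det([3 3 -1; 4 1 -1; 4 3 1]) = -20
det = (-1)·(3)·(-16) + (+1)·(-3)·(-36) + (-1)·(1)·(-20) = 176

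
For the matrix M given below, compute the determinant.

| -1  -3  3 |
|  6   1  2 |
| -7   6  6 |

det(M) = 285

Expand along column 1:
  + (-1) · |1 2; 6 6| = (-1)·(6 − 12) = 6
  − 6 · |-3 3; 6 6| = −6·(-18 − 18) = 216
  + (-7) · |-3 3; 1 2| = (-7)·(-6 − 3) = 63
Sum: (6) + (216) + (63) = 285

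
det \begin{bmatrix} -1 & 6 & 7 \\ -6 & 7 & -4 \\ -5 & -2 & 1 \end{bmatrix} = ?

486

Expand along row 1:
  + (-1) · |7 -4; -2 1| = (-1)·(7 − 8) = 1
  − 6 · |-6 -4; -5 1| = −6·(-6 − 20) = 156
  + 7 · |-6 7; -5 -2| = 7·(12 − (-35)) = 329
Sum: (1) + (156) + (329) = 486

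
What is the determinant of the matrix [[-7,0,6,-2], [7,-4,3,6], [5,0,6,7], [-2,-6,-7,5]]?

The determinant is 3342.

Expand along column 2 (it has 2 zeros):
  + (-4) · M_22   where M_22 = det([-7 6 -2; 5 6 7; -2 -7 5]) = -741
  + (-6) · M_42   where M_42 = det([-7 6 -2; 7 3 6; 5 6 7]) = -63
det = (+1)·(-4)·(-741) + (+1)·(-6)·(-63) = 3342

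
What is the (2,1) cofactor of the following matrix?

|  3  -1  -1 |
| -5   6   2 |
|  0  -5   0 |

Delete row 2 and column 1; the remaining 2×2 submatrix is [-1 -1; -5 0].
Its determinant is (-1)·0 − (-1)·(-5) = -5.
The cofactor carries sign (−1)^(2+1) = −1, so C_{2,1} = −(-5) = 5.

5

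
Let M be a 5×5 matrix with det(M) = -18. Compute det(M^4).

104976

det(M^4) = (det M)^4 = (-18)^4 = 104976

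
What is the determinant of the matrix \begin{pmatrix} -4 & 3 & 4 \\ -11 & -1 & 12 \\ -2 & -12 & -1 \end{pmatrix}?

-165

Expand along row 1:
  + (-4) · |-1 12; -12 -1| = (-4)·(1 − (-144)) = -580
  − 3 · |-11 12; -2 -1| = −3·(11 − (-24)) = -105
  + 4 · |-11 -1; -2 -12| = 4·(132 − 2) = 520
Sum: (-580) + (-105) + (520) = -165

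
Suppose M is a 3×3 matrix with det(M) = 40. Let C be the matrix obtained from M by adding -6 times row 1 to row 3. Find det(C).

det(C) = 40

Adding a multiple of one row to another leaves the determinant unchanged.
det(C) = (1)·(40) = 40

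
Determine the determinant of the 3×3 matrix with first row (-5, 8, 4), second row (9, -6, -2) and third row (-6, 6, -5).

The determinant is 318.

Expand along column 1:
  + (-5) · |-6 -2; 6 -5| = (-5)·(30 − (-12)) = -210
  − 9 · |8 4; 6 -5| = −9·(-40 − 24) = 576
  + (-6) · |8 4; -6 -2| = (-6)·(-16 − (-24)) = -48
Sum: (-210) + (576) + (-48) = 318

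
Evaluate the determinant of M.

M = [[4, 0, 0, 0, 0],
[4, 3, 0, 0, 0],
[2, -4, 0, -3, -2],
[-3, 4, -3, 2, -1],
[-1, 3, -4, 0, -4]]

96

M is block lower-triangular with a 2×2 block and a 3×3 block on the diagonal, so its determinant equals the product of the determinants of the diagonal blocks.
det of the 2×2 block = 12
det of the 3×3 block = 8
det = (12)·(8) = 96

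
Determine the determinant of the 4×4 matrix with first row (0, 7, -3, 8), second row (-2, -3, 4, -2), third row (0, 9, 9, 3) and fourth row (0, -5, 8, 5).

Expand along column 1 (it has 3 zeros):
  − (-2) · M_21   where M_21 = det([7 -3 8; 9 9 3; -5 8 5]) = 1263
det = (-1)·(-2)·(1263) = 2526

2526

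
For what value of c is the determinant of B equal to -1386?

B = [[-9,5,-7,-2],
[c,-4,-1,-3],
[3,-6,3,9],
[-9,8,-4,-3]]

-1

Expanding along the row containing c, det(B) is linear in c: det(B) = (243)·c + (-1143).
Set (243)·c + (-1143) = -1386  ⇒  (243)·c = -243  ⇒  c = -1.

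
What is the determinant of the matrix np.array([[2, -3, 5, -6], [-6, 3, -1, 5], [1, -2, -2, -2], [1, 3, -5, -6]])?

The determinant is -792.

Expand along row 1:
  + (2) · M_11   where M_11 = det([3 -1 5; -2 -2 -2; 3 -5 -6]) = 104
  − (-3) · M_12   where M_12 = det([-6 -1 5; 1 -2 -2; 1 -5 -6]) = -31
  + (5) · M_13   where M_13 = det([-6 3 5; 1 -2 -2; 1 3 -6]) = -71
  − (-6) · M_14   where M_14 = det([-6 3 -1; 1 -2 -2; 1 3 -5]) = -92
det = (+1)·(2)·(104) + (-1)·(-3)·(-31) + (+1)·(5)·(-71) + (-1)·(-6)·(-92) = -792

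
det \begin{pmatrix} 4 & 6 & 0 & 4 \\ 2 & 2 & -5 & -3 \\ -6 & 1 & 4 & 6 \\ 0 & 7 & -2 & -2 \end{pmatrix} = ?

Expand along row 1 (it has 1 zero):
  + (4) · M_11   where M_11 = det([2 -5 -3; 1 4 6; 7 -2 -2]) = -122
  − (6) · M_12   where M_12 = det([2 -5 -3; -6 4 6; 0 -2 -2]) = 32
  − (4) · M_14   where M_14 = det([2 2 -5; -6 1 4; 0 7 -2]) = 126
det = (+1)·(4)·(-122) + (-1)·(6)·(32) + (-1)·(4)·(126) = -1184

The determinant is -1184.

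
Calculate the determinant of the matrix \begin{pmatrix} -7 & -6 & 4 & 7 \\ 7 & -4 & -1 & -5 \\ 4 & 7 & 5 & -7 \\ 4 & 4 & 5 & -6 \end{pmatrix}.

The determinant is 90.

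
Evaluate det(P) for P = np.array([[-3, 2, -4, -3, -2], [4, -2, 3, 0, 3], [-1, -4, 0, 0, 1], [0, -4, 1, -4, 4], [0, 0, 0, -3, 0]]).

The determinant is 228.

Expand along row 5 (it has 4 zeros):
  − (-3) · M_54   where M_54 = det([-3 2 -4 -2; 4 -2 3 3; -1 -4 0 1; 0 -4 1 4]) = 76
det = (-1)·(-3)·(76) = 228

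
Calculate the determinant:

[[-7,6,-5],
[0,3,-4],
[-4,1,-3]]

The determinant is 71.

Expand along column 1:
  + (-7) · |3 -4; 1 -3| = (-7)·(-9 − (-4)) = 35
  + (-4) · |6 -5; 3 -4| = (-4)·(-24 − (-15)) = 36
Sum: (35) + (36) = 71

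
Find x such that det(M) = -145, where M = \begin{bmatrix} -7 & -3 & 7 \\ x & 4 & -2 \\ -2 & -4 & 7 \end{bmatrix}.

Expanding along the row containing x, det(M) is linear in x: det(M) = (-7)·x + (-96).
Set (-7)·x + (-96) = -145  ⇒  (-7)·x = -49  ⇒  x = 7.

x = 7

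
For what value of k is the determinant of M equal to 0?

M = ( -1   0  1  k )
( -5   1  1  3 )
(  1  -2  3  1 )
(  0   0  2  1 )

k = 1

Expanding along the column containing k, det(M) is linear in k: det(M) = (-18)·k + (18).
Set (-18)·k + (18) = 0  ⇒  (-18)·k = -18  ⇒  k = 1.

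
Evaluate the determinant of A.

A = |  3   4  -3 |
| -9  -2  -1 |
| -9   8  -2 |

Expand along column 1:
  + 3 · |-2 -1; 8 -2| = 3·(4 − (-8)) = 36
  − (-9) · |4 -3; 8 -2| = −(-9)·(-8 − (-24)) = 144
  + (-9) · |4 -3; -2 -1| = (-9)·(-4 − 6) = 90
Sum: (36) + (144) + (90) = 270

270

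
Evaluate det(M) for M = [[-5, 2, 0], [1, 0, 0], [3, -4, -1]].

2

Expand along row 2:
  − 1 · |2 0; -4 -1| = −1·(-2 − 0) = 2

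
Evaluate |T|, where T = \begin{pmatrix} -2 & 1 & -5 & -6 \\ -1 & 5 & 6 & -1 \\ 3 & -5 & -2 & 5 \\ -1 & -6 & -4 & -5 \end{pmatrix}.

Expand along row 1:
  + (-2) · M_11   where M_11 = det([5 6 -1; -5 -2 5; -6 -4 -5]) = -188
  − (1) · M_12   where M_12 = det([-1 6 -1; 3 -2 5; -1 -4 -5]) = 44
  + (-5) · M_13   where M_13 = det([-1 5 -1; 3 -5 5; -1 -6 -5]) = 18
  − (-6) · M_14   where M_14 = det([-1 5 6; 3 -5 -2; -1 -6 -4]) = -76
det = (+1)·(-2)·(-188) + (-1)·(1)·(44) + (+1)·(-5)·(18) + (-1)·(-6)·(-76) = -214

The determinant is -214.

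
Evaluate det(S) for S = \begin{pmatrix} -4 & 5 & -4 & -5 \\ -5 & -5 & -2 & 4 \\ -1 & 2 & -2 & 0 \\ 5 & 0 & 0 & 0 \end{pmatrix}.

310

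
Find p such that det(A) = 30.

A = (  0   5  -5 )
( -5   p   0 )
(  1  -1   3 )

-4

Expanding along the column containing p, det(A) is linear in p: det(A) = (5)·p + (50).
Set (5)·p + (50) = 30  ⇒  (5)·p = -20  ⇒  p = -4.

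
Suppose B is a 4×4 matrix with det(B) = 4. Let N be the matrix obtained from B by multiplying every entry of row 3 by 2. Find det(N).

8

Scaling one row by 2 multiplies the determinant by 2.
det(N) = (2)·(4) = 8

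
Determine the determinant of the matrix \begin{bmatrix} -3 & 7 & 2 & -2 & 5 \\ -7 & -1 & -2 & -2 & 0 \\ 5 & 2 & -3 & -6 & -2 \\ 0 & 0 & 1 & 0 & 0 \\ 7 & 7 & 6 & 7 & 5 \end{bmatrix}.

Expand along row 4 (it has 4 zeros):
  − (1) · M_43   where M_43 = det([-3 7 -2 5; -7 -1 -2 0; 5 2 -6 -2; 7 7 7 5]) = 521
det = (-1)·(1)·(521) = -521

-521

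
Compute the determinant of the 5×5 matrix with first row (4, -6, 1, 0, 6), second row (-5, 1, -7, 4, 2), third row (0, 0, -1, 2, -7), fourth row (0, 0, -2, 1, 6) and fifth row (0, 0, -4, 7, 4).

The matrix is block upper-triangular with a 2×2 block and a 3×3 block on the diagonal, so its determinant equals the product of the determinants of the diagonal blocks.
det of the 2×2 block = -26
det of the 3×3 block = 76
det = (-26)·(76) = -1976

The determinant is -1976.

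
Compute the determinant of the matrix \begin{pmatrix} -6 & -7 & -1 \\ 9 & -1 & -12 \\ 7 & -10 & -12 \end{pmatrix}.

Expand along row 1:
  + (-6) · |-1 -12; -10 -12| = (-6)·(12 − 120) = 648
  − (-7) · |9 -12; 7 -12| = −(-7)·(-108 − (-84)) = -168
  + (-1) · |9 -1; 7 -10| = (-1)·(-90 − (-7)) = 83
Sum: (648) + (-168) + (83) = 563

563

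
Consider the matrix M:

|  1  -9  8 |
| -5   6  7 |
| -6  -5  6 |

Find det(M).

The determinant is 667.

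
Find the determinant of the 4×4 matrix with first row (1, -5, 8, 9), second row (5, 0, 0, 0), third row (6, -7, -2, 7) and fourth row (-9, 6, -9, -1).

-3150

Expand along row 2 (it has 3 zeros):
  − (5) · M_21   where M_21 = det([-5 8 9; -7 -2 7; 6 -9 -1]) = 630
det = (-1)·(5)·(630) = -3150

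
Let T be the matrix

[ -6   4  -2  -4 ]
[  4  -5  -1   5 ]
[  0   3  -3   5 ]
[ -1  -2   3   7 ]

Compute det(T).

Expand along row 3 (it has 1 zero):
  − (3) · M_32   where M_32 = det([-6 -2 -4; 4 -1 5; -1 3 7]) = 154
  + (-3) · M_33   where M_33 = det([-6 4 -4; 4 -5 5; -1 -2 7]) = 70
  − (5) · M_34   where M_34 = det([-6 4 -2; 4 -5 -1; -1 -2 3]) = 84
det = (-1)·(3)·(154) + (+1)·(-3)·(70) + (-1)·(5)·(84) = -1092

|T| = -1092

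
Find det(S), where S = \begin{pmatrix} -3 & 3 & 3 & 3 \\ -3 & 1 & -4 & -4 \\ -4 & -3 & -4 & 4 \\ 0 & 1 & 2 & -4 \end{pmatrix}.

Expand along row 4 (it has 1 zero):
  + (1) · M_42   where M_42 = det([-3 3 3; -3 -4 -4; -4 -4 4]) = 168
  − (2) · M_43   where M_43 = det([-3 3 3; -3 1 -4; -4 -3 4]) = 147
  + (-4) · M_44   where M_44 = det([-3 3 3; -3 1 -4; -4 -3 -4]) = 99
det = (+1)·(1)·(168) + (-1)·(2)·(147) + (+1)·(-4)·(99) = -522

det(S) = -522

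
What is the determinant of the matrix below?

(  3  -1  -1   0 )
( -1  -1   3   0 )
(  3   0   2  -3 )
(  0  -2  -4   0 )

The determinant is 96.

Expand along column 4 (it has 3 zeros):
  − (-3) · M_34   where M_34 = det([3 -1 -1; -1 -1 3; 0 -2 -4]) = 32
det = (-1)·(-3)·(32) = 96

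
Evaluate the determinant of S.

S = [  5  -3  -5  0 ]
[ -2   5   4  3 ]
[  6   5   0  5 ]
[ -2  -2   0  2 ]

Expand along column 3 (it has 2 zeros):
  + (-5) · M_13   where M_13 = det([-2 5 3; 6 5 5; -2 -2 2]) = -156
  − (4) · M_23   where M_23 = det([5 -3 0; 6 5 5; -2 -2 2]) = 166
det = (+1)·(-5)·(-156) + (-1)·(4)·(166) = 116

116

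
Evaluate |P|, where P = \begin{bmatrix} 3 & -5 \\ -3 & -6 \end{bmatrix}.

det(P) = 3·(-6) − (-5)·(-3) = -18 − 15 = -33

-33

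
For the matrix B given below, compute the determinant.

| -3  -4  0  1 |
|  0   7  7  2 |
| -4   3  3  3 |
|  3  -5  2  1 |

The determinant is 347.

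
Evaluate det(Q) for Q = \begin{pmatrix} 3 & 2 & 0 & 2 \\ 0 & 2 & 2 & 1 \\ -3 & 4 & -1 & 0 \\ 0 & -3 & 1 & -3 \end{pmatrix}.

87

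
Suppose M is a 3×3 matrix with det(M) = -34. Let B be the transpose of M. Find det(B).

det(B) = -34

det(Mᵀ) = det(M).
det(B) = (1)·(-34) = -34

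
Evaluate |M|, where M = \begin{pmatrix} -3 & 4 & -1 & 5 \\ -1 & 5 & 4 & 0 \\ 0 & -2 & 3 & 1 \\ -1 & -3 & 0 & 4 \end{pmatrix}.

Expand along row 2 (it has 1 zero):
  − (-1) · M_21   where M_21 = det([4 -1 5; -2 3 1; -3 0 4]) = 88
  + (5) · M_22   where M_22 = det([-3 -1 5; 0 3 1; -1 0 4]) = -20
  − (4) · M_23   where M_23 = det([-3 4 5; 0 -2 1; -1 -3 4]) = 1
det = (-1)·(-1)·(88) + (+1)·(5)·(-20) + (-1)·(4)·(1) = -16

The determinant is -16.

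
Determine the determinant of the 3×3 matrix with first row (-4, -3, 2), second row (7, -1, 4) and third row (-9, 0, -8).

-110

Expand along column 2:
  − (-3) · |7 4; -9 -8| = −(-3)·(-56 − (-36)) = -60
  + (-1) · |-4 2; -9 -8| = (-1)·(32 − (-18)) = -50
Sum: (-60) + (-50) = -110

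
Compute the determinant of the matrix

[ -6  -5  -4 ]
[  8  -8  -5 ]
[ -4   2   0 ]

Expand along column 3:
  + (-4) · |8 -8; -4 2| = (-4)·(16 − 32) = 64
  − (-5) · |-6 -5; -4 2| = −(-5)·(-12 − 20) = -160
Sum: (64) + (-160) = -96

-96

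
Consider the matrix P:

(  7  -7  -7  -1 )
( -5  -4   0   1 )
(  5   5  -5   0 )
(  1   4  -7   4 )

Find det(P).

det(P) = 935

Expand along row 2 (it has 1 zero):
  − (-5) · M_21   where M_21 = det([-7 -7 -1; 5 -5 0; 4 -7 4]) = 295
  + (-4) · M_22   where M_22 = det([7 -7 -1; 5 -5 0; 1 -7 4]) = 30
  + (1) · M_24   where M_24 = det([7 -7 -7; 5 5 -5; 1 4 -7]) = -420
det = (-1)·(-5)·(295) + (+1)·(-4)·(30) + (+1)·(1)·(-420) = 935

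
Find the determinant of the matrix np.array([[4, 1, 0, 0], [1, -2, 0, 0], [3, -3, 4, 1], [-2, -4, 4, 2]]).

The matrix is block lower-triangular with a 2×2 block and a 2×2 block on the diagonal, so its determinant equals the product of the determinants of the diagonal blocks.
det of the 2×2 block = -9
det of the 2×2 block = 4
det = (-9)·(4) = -36

The determinant is -36.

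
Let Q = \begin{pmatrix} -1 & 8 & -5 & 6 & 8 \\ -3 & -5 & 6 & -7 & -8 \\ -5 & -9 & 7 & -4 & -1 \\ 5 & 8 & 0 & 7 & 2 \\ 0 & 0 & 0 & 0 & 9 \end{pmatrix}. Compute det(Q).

-17010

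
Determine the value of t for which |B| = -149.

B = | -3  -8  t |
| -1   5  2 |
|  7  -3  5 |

Expanding along the column containing t, det(B) is linear in t: det(B) = (-32)·t + (-245).
Set (-32)·t + (-245) = -149  ⇒  (-32)·t = 96  ⇒  t = -3.

-3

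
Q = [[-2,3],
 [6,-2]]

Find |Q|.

The determinant is -14.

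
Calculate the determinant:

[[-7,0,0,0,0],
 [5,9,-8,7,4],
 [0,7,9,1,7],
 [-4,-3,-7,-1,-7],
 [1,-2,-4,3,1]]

The determinant is -3990.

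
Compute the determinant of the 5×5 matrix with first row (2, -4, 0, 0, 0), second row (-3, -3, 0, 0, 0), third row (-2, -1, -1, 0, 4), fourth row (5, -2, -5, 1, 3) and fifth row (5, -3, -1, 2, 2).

576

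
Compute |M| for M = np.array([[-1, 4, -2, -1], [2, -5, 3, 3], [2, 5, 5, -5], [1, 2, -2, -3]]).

Expand along row 1:
  + (-1) · M_11   where M_11 = det([-5 3 3; 5 5 -5; 2 -2 -3]) = 80
  − (4) · M_12   where M_12 = det([2 3 3; 2 5 -5; 1 -2 -3]) = -74
  + (-2) · M_13   where M_13 = det([2 -5 3; 2 5 -5; 1 2 -3]) = -18
  − (-1) · M_14   where M_14 = det([2 -5 3; 2 5 5; 1 2 -2]) = -88
det = (+1)·(-1)·(80) + (-1)·(4)·(-74) + (+1)·(-2)·(-18) + (-1)·(-1)·(-88) = 164

164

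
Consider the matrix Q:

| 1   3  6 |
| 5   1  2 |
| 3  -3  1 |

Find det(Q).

Expand along column 1:
  + 1 · |1 2; -3 1| = 1·(1 − (-6)) = 7
  − 5 · |3 6; -3 1| = −5·(3 − (-18)) = -105
  + 3 · |3 6; 1 2| = 3·(6 − 6) = 0
Sum: (7) + (-105) + (0) = -98

|Q| = -98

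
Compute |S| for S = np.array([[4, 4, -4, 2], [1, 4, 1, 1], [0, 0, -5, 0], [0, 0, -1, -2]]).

120

S is block upper-triangular with a 2×2 block and a 2×2 block on the diagonal, so its determinant equals the product of the determinants of the diagonal blocks.
det of the 2×2 block = 12
det of the 2×2 block = 10
det = (12)·(10) = 120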